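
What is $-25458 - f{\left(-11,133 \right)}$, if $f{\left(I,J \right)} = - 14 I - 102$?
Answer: $-25510$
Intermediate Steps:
$f{\left(I,J \right)} = -102 - 14 I$ ($f{\left(I,J \right)} = - 14 I - 102 = -102 - 14 I$)
$-25458 - f{\left(-11,133 \right)} = -25458 - \left(-102 - -154\right) = -25458 - \left(-102 + 154\right) = -25458 - 52 = -25510$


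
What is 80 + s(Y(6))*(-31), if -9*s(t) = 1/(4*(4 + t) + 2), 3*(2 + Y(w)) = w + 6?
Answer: 18751/234 ≈ 80.132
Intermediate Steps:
Y(w) = w/3 (Y(w) = -2 + (w + 6)/3 = -2 + (6 + w)/3 = -2 + (2 + w/3) = w/3)
s(t) = -1/(9*(18 + 4*t)) (s(t) = -1/(9*(4*(4 + t) + 2)) = -1/(9*((16 + 4*t) + 2)) = -1/(9*(18 + 4*t)))
80 + s(Y(6))*(-31) = 80 - 1/(162 + 36*((⅓)*6))*(-31) = 80 - 1/(162 + 36*2)*(-31) = 80 - 1/(162 + 72)*(-31) = 80 - 1/234*(-31) = 80 + 31/234 = 18751/234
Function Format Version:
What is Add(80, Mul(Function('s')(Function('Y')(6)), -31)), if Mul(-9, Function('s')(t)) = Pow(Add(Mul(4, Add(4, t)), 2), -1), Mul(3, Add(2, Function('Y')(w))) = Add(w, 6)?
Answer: Rational(18751, 234) ≈ 80.132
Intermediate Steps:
Function('Y')(w) = Mul(Rational(1, 3), w) (Function('Y')(w) = Add(-2, Mul(Rational(1, 3), Add(w, 6))) = Add(-2, Mul(Rational(1, 3), Add(6, w))) = Add(-2, Add(2, Mul(Rational(1, 3), w))) = Mul(Rational(1, 3), w))
Function('s')(t) = Mul(Rational(-1, 9), Pow(Add(18, Mul(4, t)), -1)) (Function('s')(t) = Mul(Rational(-1, 9), Pow(Add(Mul(4, Add(4, t)), 2), -1)) = Mul(Rational(-1, 9), Pow(Add(Add(16, Mul(4, t)), 2), -1)) = Mul(Rational(-1, 9), Pow(Add(18, Mul(4, t)), -1)))
Add(80, Mul(Function('s')(Function('Y')(6)), -31)) = Add(80, Mul(Mul(-1, Pow(Add(162, Mul(36, Mul(Rational(1, 3), 6))), -1)), -31)) = Add(80, Mul(Mul(-1, Pow(Add(162, Mul(36, 2)), -1)), -31)) = Add(80, Mul(Mul(-1, Pow(Add(162, 72), -1)), -31)) = Add(80, Mul(Mul(-1, Pow(234, -1)), -31)) = Add(80, Mul(Mul(-1, Rational(1, 234)), -31)) = Add(80, Mul(Rational(-1, 234), -31)) = Add(80, Rational(31, 234)) = Rational(18751, 234)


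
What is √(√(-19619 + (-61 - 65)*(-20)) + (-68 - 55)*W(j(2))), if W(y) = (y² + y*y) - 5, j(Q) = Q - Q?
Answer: √(615 + I*√17099) ≈ 24.937 + 2.6218*I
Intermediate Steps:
j(Q) = 0
W(y) = -5 + 2*y² (W(y) = (y² + y²) - 5 = 2*y² - 5 = -5 + 2*y²)
√(√(-19619 + (-61 - 65)*(-20)) + (-68 - 55)*W(j(2))) = √(√(-19619 + (-61 - 65)*(-20)) + (-68 - 55)*(-5 + 2*0²)) = √(√(-19619 - 126*(-20)) - 123*(-5 + 2*0)) = √(√(-19619 + 2520) - 123*(-5 + 0)) = √(√(-17099) - 123*(-5)) = √(I*√17099 + 615) = √(615 + I*√17099)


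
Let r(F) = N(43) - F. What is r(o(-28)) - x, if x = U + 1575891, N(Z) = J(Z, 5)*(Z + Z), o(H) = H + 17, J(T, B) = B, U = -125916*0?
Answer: -1575450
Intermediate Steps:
U = 0
o(H) = 17 + H
N(Z) = 10*Z (N(Z) = 5*(Z + Z) = 5*(2*Z) = 10*Z)
r(F) = 430 - F (r(F) = 10*43 - F = 430 - F)
x = 1575891 (x = 0 + 1575891 = 1575891)
r(o(-28)) - x = (430 - (17 - 28)) - 1*1575891 = (430 - 1*(-11)) - 1575891 = (430 + 11) - 1575891 = 441 - 1575891 = -1575450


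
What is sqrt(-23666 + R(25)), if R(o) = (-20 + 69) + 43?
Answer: I*sqrt(23574) ≈ 153.54*I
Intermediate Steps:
R(o) = 92 (R(o) = 49 + 43 = 92)
sqrt(-23666 + R(25)) = sqrt(-23666 + 92) = sqrt(-23574) = I*sqrt(23574)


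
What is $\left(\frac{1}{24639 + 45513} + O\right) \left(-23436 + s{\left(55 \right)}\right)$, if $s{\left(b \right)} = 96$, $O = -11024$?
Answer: $\frac{1504176733415}{5846} \approx 2.573 \cdot 10^{8}$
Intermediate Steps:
$\left(\frac{1}{24639 + 45513} + O\right) \left(-23436 + s{\left(55 \right)}\right) = \left(\frac{1}{24639 + 45513} - 11024\right) \left(-23436 + 96\right) = \left(\frac{1}{70152} - 11024\right) \left(-23340\right) = \left(- \frac{773355647}{70152}\right) \left(-23340\right) = \frac{1504176733415}{5846}$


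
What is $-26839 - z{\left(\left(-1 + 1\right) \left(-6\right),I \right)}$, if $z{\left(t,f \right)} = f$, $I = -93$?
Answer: $-26746$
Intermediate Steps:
$-26839 - z{\left(\left(-1 + 1\right) \left(-6\right),I \right)} = -26839 - -93 = -26839 + 93 = -26746$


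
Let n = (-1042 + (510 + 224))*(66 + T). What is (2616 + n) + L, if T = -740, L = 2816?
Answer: 213024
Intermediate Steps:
n = 207592 (n = (-1042 + (510 + 224))*(66 - 740) = (-1042 + 734)*(-674) = -308*(-674) = 207592)
(2616 + n) + L = (2616 + 207592) + 2816 = 210208 + 2816 = 213024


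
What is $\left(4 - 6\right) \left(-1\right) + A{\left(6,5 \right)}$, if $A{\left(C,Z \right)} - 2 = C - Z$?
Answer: $5$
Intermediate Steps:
$A{\left(C,Z \right)} = 2 + C - Z$ ($A{\left(C,Z \right)} = 2 + \left(C - Z\right) = 2 + C - Z$)
$\left(4 - 6\right) \left(-1\right) + A{\left(6,5 \right)} = \left(4 - 6\right) \left(-1\right) + \left(2 + 6 - 5\right) = \left(-2\right) \left(-1\right) + 3 = 2 + 3 = 5$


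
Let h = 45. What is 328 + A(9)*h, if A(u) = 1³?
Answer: 373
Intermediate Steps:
A(u) = 1
328 + A(9)*h = 328 + 1*45 = 328 + 45 = 373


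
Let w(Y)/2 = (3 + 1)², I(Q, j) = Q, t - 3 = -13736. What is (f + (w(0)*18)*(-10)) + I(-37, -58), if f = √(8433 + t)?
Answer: -5797 + 10*I*√53 ≈ -5797.0 + 72.801*I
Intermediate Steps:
t = -13733 (t = 3 - 13736 = -13733)
w(Y) = 32 (w(Y) = 2*(3 + 1)² = 2*4² = 2*16 = 32)
f = 10*I*√53 (f = √(8433 - 13733) = √(-5300) = 10*I*√53 ≈ 72.801*I)
(f + (w(0)*18)*(-10)) + I(-37, -58) = (10*I*√53 + (32*18)*(-10)) - 37 = (10*I*√53 + 576*(-10)) - 37 = (10*I*√53 - 5760) - 37 = (-5760 + 10*I*√53) - 37 = -5797 + 10*I*√53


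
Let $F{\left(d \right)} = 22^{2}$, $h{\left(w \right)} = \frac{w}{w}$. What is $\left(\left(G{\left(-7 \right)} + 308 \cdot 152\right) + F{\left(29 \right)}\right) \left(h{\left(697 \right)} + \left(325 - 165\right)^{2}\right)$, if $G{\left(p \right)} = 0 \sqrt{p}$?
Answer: $1210927300$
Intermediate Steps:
$G{\left(p \right)} = 0$
$h{\left(w \right)} = 1$
$F{\left(d \right)} = 484$
$\left(\left(G{\left(-7 \right)} + 308 \cdot 152\right) + F{\left(29 \right)}\right) \left(h{\left(697 \right)} + \left(325 - 165\right)^{2}\right) = \left(\left(0 + 308 \cdot 152\right) + 484\right) \left(1 + \left(325 - 165\right)^{2}\right) = \left(\left(0 + 46816\right) + 484\right) \left(1 + 160^{2}\right) = \left(46816 + 484\right) \left(1 + 25600\right) = 47300 \cdot 25601 = 1210927300$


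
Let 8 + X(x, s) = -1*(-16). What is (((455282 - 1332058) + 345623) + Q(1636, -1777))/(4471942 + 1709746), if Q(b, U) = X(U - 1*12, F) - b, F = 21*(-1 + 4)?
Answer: -532781/6181688 ≈ -0.086187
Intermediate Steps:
F = 63 (F = 21*3 = 63)
X(x, s) = 8 (X(x, s) = -8 - 1*(-16) = -8 + 16 = 8)
Q(b, U) = 8 - b
(((455282 - 1332058) + 345623) + Q(1636, -1777))/(4471942 + 1709746) = (((455282 - 1332058) + 345623) + (8 - 1*1636))/(4471942 + 1709746) = ((-876776 + 345623) + (8 - 1636))/6181688 = (-531153 - 1628)*(1/6181688) = -532781*1/6181688 = -532781/6181688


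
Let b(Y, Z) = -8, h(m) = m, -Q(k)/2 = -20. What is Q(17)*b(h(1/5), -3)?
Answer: -320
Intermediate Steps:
Q(k) = 40 (Q(k) = -2*(-20) = 40)
Q(17)*b(h(1/5), -3) = 40*(-8) = -320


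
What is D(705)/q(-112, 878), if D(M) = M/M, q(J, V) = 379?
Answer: 1/379 ≈ 0.0026385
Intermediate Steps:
D(M) = 1
D(705)/q(-112, 878) = 1/379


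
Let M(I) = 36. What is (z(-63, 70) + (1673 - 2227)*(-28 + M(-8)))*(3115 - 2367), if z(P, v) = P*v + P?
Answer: -6660940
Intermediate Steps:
z(P, v) = P + P*v
(z(-63, 70) + (1673 - 2227)*(-28 + M(-8)))*(3115 - 2367) = (-63*(1 + 70) + (1673 - 2227)*(-28 + 36))*(3115 - 2367) = (-63*71 - 554*8)*748 = (-4473 - 4432)*748 = -8905*748 = -6660940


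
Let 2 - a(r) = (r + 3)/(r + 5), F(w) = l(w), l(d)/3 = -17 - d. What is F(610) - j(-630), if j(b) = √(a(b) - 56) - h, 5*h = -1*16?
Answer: -9421/5 - I*√34377/25 ≈ -1884.2 - 7.4164*I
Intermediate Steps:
l(d) = -51 - 3*d (l(d) = 3*(-17 - d) = -51 - 3*d)
F(w) = -51 - 3*w
a(r) = 2 - (3 + r)/(5 + r) (a(r) = 2 - (r + 3)/(r + 5) = 2 - (3 + r)/(5 + r))
h = -16/5 (h = (-1*16)/5 = (⅕)*(-16) = -16/5 ≈ -3.2000)
j(b) = 16/5 + √(-56 + (7 + b)/(5 + b)) (j(b) = √((7 + b)/(5 + b) - 56) - 1*(-16/5) = √(-56 + (7 + b)/(5 + b)) + 16/5 = 16/5 + √(-56 + (7 + b)/(5 + b)))
F(610) - j(-630) = (-51 - 3*610) - (16/5 + √((-273 - 55*(-630))/(5 - 630))) = (-51 - 1830) - (16/5 + √((-273 + 34650)/(-625))) = -1881 - (16/5 + √(-1/625*34377)) = -1881 - (16/5 + √(-34377/625)) = -1881 - (16/5 + I*√34377/25) = -1881 + (-16/5 - I*√34377/25) = -9421/5 - I*√34377/25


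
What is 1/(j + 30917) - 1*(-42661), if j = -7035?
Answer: 1018830003/23882 ≈ 42661.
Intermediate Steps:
1/(j + 30917) - 1*(-42661) = 1/(-7035 + 30917) - 1*(-42661) = 1/23882 + 42661 = 1018830003/23882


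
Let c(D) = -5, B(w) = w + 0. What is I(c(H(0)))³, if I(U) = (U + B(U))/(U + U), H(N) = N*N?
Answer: 1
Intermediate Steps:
H(N) = N²
B(w) = w
I(U) = 1 (I(U) = (U + U)/(U + U) = (2*U)/((2*U)) = (2*U)*(1/(2*U)) = 1)
I(c(H(0)))³ = 1³ = 1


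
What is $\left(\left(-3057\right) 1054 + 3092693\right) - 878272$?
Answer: $-1007657$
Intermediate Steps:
$\left(\left(-3057\right) 1054 + 3092693\right) - 878272 = \left(-3222078 + 3092693\right) - 878272 = -129385 - 878272 = -1007657$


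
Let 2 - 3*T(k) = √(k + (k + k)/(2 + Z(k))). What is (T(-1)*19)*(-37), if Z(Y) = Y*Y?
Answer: -1406/3 + 703*I*√15/9 ≈ -468.67 + 302.52*I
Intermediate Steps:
Z(Y) = Y²
T(k) = ⅔ - √(k + 2*k/(2 + k²))/3 (T(k) = ⅔ - √(k + (k + k)/(2 + k²))/3 = ⅔ - √(k + (2*k)/(2 + k²))/3 = ⅔ - √(k + 2*k/(2 + k²))/3)
(T(-1)*19)*(-37) = ((⅔ - I*√(4 + (-1)²)/√(2 + (-1)²)/3)*19)*(-37) = ((⅔ - I*√(4 + 1)/√(2 + 1)/3)*19)*(-37) = ((⅔ - I*√15/3/3)*19)*(-37) = ((⅔ - I*√15/9)*19)*(-37) = (38/3 - 19*I*√15/9)*(-37) = -1406/3 + 703*I*√15/9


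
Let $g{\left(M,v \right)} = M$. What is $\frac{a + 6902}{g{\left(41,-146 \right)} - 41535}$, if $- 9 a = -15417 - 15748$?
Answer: $- \frac{93283}{373446} \approx -0.24979$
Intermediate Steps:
$a = \frac{31165}{9}$ ($a = - \frac{-15417 - 15748}{9} = \left(- \frac{1}{9}\right) \left(-31165\right) = \frac{31165}{9} \approx 3462.8$)
$\frac{a + 6902}{g{\left(41,-146 \right)} - 41535} = \frac{\frac{31165}{9} + 6902}{41 - 41535} = \frac{93283}{9 \left(-41494\right)} = \frac{93283}{9} \left(- \frac{1}{41494}\right) = - \frac{93283}{373446}$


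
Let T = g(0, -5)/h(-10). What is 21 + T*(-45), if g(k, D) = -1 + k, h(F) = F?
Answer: 33/2 ≈ 16.500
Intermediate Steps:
T = ⅒ (T = (-1 + 0)/(-10) = -1*(-⅒) = ⅒ ≈ 0.10000)
21 + T*(-45) = 21 + (⅒)*(-45) = 21 - 9/2 = 33/2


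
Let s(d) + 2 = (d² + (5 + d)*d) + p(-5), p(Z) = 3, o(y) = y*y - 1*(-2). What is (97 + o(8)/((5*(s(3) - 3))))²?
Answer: 228040201/24025 ≈ 9491.8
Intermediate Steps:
o(y) = 2 + y² (o(y) = y² + 2 = 2 + y²)
s(d) = 1 + d² + d*(5 + d) (s(d) = -2 + ((d² + (5 + d)*d) + 3) = -2 + ((d² + d*(5 + d)) + 3) = -2 + (3 + d² + d*(5 + d)) = 1 + d² + d*(5 + d))
(97 + o(8)/((5*(s(3) - 3))))² = (97 + (2 + 8²)/((5*((1 + 2*3² + 5*3) - 3))))² = (97 + (2 + 64)/((5*((1 + 2*9 + 15) - 3))))² = (97 + 66/((5*((1 + 18 + 15) - 3))))² = (97 + 66/((5*(34 - 3))))² = (97 + 66/((5*31)))² = (97 + 66/155)² = (15101/155)² = 228040201/24025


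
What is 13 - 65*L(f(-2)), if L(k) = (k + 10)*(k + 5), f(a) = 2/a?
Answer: -2327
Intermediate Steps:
L(k) = (5 + k)*(10 + k) (L(k) = (10 + k)*(5 + k) = (5 + k)*(10 + k))
13 - 65*L(f(-2)) = 13 - 65*(50 + (2/(-2))² + 15*(2/(-2))) = 13 - 65*(50 + (2*(-½))² + 15*(2*(-½))) = 13 - 65*(50 + (-1)² + 15*(-1)) = 13 - 65*(50 + 1 - 15) = 13 - 65*36 = 13 - 2340 = -2327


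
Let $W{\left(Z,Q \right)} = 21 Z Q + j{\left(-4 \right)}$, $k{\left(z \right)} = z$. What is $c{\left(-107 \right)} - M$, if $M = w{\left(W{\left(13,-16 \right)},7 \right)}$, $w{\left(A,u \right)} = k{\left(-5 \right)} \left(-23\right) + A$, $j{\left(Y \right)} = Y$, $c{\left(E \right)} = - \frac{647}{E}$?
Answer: $\frac{456146}{107} \approx 4263.0$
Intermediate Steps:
$W{\left(Z,Q \right)} = -4 + 21 Q Z$ ($W{\left(Z,Q \right)} = 21 Z Q - 4 = 21 Q Z - 4 = -4 + 21 Q Z$)
$w{\left(A,u \right)} = 115 + A$ ($w{\left(A,u \right)} = \left(-5\right) \left(-23\right) + A = 115 + A$)
$M = -4257$ ($M = 115 + \left(-4 + 21 \left(-16\right) 13\right) = 115 - 4372 = -4257$)
$c{\left(-107 \right)} - M = - \frac{647}{-107} - -4257 = \left(-647\right) \left(- \frac{1}{107}\right) + 4257 = \frac{647}{107} + 4257 = \frac{456146}{107}$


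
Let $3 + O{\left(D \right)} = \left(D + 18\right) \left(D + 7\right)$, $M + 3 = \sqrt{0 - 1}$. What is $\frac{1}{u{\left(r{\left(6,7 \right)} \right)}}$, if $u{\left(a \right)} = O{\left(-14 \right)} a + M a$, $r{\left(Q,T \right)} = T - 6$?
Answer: $- \frac{34}{1157} - \frac{i}{1157} \approx -0.029386 - 0.0008643 i$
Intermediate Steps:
$M = -3 + i$ ($M = -3 + \sqrt{0 - 1} = -3 + \sqrt{-1} = -3 + i \approx -3.0 + 1.0 i$)
$O{\left(D \right)} = -3 + \left(7 + D\right) \left(18 + D\right)$ ($O{\left(D \right)} = -3 + \left(D + 18\right) \left(D + 7\right) = -3 + \left(18 + D\right) \left(7 + D\right) = -3 + \left(7 + D\right) \left(18 + D\right)$)
$r{\left(Q,T \right)} = -6 + T$ ($r{\left(Q,T \right)} = T - 6 = -6 + T$)
$u{\left(a \right)} = - 31 a + a \left(-3 + i\right)$ ($u{\left(a \right)} = \left(123 + \left(-14\right)^{2} + 25 \left(-14\right)\right) a + \left(-3 + i\right) a = \left(123 + 196 - 350\right) a + a \left(-3 + i\right) = - 31 a + a \left(-3 + i\right)$)
$\frac{1}{u{\left(r{\left(6,7 \right)} \right)}} = \frac{1}{\left(-6 + 7\right) \left(-34 + i\right)} = \frac{1}{1 \left(-34 + i\right)} = \frac{1}{-34 + i} = \frac{-34 - i}{1157}$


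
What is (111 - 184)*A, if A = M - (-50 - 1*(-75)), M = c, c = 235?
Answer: -15330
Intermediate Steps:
M = 235
A = 210 (A = 235 - (-50 - 1*(-75)) = 235 - (-50 + 75) = 235 - 1*25 = 235 - 25 = 210)
(111 - 184)*A = (111 - 184)*210 = -73*210 = -15330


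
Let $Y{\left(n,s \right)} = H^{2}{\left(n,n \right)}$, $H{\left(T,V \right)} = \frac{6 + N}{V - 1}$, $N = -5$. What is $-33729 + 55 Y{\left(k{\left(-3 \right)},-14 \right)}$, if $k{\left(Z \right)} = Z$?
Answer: $- \frac{539609}{16} \approx -33726.0$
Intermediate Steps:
$H{\left(T,V \right)} = \frac{1}{-1 + V}$ ($H{\left(T,V \right)} = \frac{6 - 5}{V - 1} = 1 \frac{1}{-1 + V} = \frac{1}{-1 + V}$)
$Y{\left(n,s \right)} = \frac{1}{\left(-1 + n\right)^{2}}$ ($Y{\left(n,s \right)} = \left(\frac{1}{-1 + n}\right)^{2} = \frac{1}{\left(-1 + n\right)^{2}}$)
$-33729 + 55 Y{\left(k{\left(-3 \right)},-14 \right)} = -33729 + \frac{55}{\left(-1 - 3\right)^{2}} = -33729 + \frac{55}{16} = - \frac{539609}{16}$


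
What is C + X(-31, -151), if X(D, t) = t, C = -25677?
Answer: -25828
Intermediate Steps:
C + X(-31, -151) = -25677 - 151 = -25828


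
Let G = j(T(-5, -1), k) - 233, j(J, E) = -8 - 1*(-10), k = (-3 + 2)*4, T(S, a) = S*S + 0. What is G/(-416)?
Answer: 231/416 ≈ 0.55529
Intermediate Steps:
T(S, a) = S**2 (T(S, a) = S**2 + 0 = S**2)
k = -4 (k = -1*4 = -4)
j(J, E) = 2 (j(J, E) = -8 + 10 = 2)
G = -231 (G = 2 - 233 = -231)
G/(-416) = -231/(-416) = -231*(-1/416) = 231/416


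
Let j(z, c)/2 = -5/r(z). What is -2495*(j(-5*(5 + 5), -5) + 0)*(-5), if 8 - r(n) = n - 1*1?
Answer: -124750/59 ≈ -2114.4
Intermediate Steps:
r(n) = 9 - n (r(n) = 8 - (n - 1*1) = 8 - (n - 1) = 8 - (-1 + n) = 8 + (1 - n) = 9 - n)
j(z, c) = -10/(9 - z) (j(z, c) = 2*(-5/(9 - z)) = -10/(9 - z))
-2495*(j(-5*(5 + 5), -5) + 0)*(-5) = -2495*(10/(-9 - 5*(5 + 5)) + 0)*(-5) = -2495*(10/(-9 - 5*10) + 0)*(-5) = -2495*(10/(-9 - 50) + 0)*(-5) = -2495*(10/(-59) + 0)*(-5) = -2495*(10*(-1/59) + 0)*(-5) = -2495*(-10/59 + 0)*(-5) = -(-24950)*(-5)/59 = -2495*50/59 = -124750/59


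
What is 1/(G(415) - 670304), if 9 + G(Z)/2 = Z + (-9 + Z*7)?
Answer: -1/663700 ≈ -1.5067e-6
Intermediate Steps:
G(Z) = -36 + 16*Z (G(Z) = -18 + 2*(Z + (-9 + Z*7)) = -18 + 2*(Z + (-9 + 7*Z)) = -18 + 2*(-9 + 8*Z) = -18 + (-18 + 16*Z) = -36 + 16*Z)
1/(G(415) - 670304) = 1/((-36 + 16*415) - 670304) = 1/((-36 + 6640) - 670304) = 1/(6604 - 670304) = 1/(-663700) = -1/663700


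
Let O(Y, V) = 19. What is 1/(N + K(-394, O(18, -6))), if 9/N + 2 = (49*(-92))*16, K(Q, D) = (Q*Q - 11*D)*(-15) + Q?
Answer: -72130/167759881879 ≈ -4.2996e-7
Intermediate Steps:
K(Q, D) = Q - 15*Q**2 + 165*D (K(Q, D) = (Q**2 - 11*D)*(-15) + Q = (-15*Q**2 + 165*D) + Q = Q - 15*Q**2 + 165*D)
N = -9/72130 (N = 9/(-2 + (49*(-92))*16) = 9/(-2 - 4508*16) = 9/(-2 - 72128) = 9/(-72130) = 9*(-1/72130) = -9/72130 ≈ -0.00012477)
1/(N + K(-394, O(18, -6))) = 1/(-9/72130 + (-394 - 15*(-394)**2 + 165*19)) = 1/(-9/72130 + (-394 - 15*155236 + 3135)) = 1/(-9/72130 + (-394 - 2328540 + 3135)) = 1/(-9/72130 - 2325799) = 1/(-167759881879/72130) = -72130/167759881879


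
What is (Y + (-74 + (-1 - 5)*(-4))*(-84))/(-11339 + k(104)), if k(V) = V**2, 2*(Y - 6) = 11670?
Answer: -10041/523 ≈ -19.199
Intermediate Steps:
Y = 5841 (Y = 6 + (1/2)*11670 = 6 + 5835 = 5841)
(Y + (-74 + (-1 - 5)*(-4))*(-84))/(-11339 + k(104)) = (5841 + (-74 + (-1 - 5)*(-4))*(-84))/(-11339 + 104**2) = (5841 + (-74 - 6*(-4))*(-84))/(-11339 + 10816) = (5841 + (-74 + 24)*(-84))/(-523) = (5841 - 50*(-84))*(-1/523) = (5841 + 4200)*(-1/523) = 10041*(-1/523) = -10041/523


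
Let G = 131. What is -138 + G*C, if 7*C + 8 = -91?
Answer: -13935/7 ≈ -1990.7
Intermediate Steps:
C = -99/7 (C = -8/7 + (⅐)*(-91) = -8/7 - 13 = -99/7 ≈ -14.143)
-138 + G*C = -138 + 131*(-99/7) = -138 - 12969/7 = -13935/7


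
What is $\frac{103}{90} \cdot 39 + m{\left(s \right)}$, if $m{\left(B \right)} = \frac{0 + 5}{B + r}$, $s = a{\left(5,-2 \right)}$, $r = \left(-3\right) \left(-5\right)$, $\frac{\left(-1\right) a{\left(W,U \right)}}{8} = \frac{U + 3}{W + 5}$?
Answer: $\frac{95819}{2130} \approx 44.985$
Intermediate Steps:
$a{\left(W,U \right)} = - \frac{8 \left(3 + U\right)}{5 + W}$ ($a{\left(W,U \right)} = - 8 \frac{U + 3}{W + 5} = - 8 \frac{3 + U}{5 + W} = - \frac{8 \left(3 + U\right)}{5 + W}$)
$r = 15$
$s = - \frac{4}{5}$ ($s = \frac{8 \left(-3 - -2\right)}{5 + 5} = \frac{8 \left(-3 + 2\right)}{10} = 8 \cdot \frac{1}{10} \left(-1\right) = - \frac{4}{5} \approx -0.8$)
$m{\left(B \right)} = \frac{5}{15 + B}$ ($m{\left(B \right)} = \frac{0 + 5}{B + 15} = \frac{5}{15 + B}$)
$\frac{103}{90} \cdot 39 + m{\left(s \right)} = \frac{103}{90} \cdot 39 + \frac{5}{15 - \frac{4}{5}} = 103 \cdot \frac{1}{90} \cdot 39 + \frac{5}{\frac{71}{5}} = \frac{103}{90} \cdot 39 + 5 \cdot \frac{5}{71} = \frac{1339}{30} + \frac{25}{71} = \frac{95819}{2130}$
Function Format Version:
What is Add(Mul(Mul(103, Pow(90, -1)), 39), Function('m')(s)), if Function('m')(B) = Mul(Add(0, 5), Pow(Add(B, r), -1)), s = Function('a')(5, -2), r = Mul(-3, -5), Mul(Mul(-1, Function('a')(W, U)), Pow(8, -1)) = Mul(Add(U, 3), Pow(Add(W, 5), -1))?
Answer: Rational(95819, 2130) ≈ 44.985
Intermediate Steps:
Function('a')(W, U) = Mul(-8, Pow(Add(5, W), -1), Add(3, U)) (Function('a')(W, U) = Mul(-8, Mul(Add(U, 3), Pow(Add(W, 5), -1))) = Mul(-8, Mul(Add(3, U), Pow(Add(5, W), -1))) = Mul(-8, Mul(Pow(Add(5, W), -1), Add(3, U))) = Mul(-8, Pow(Add(5, W), -1), Add(3, U)))
r = 15
s = Rational(-4, 5) (s = Mul(8, Pow(Add(5, 5), -1), Add(-3, Mul(-1, -2))) = Mul(8, Pow(10, -1), Add(-3, 2)) = Mul(8, Rational(1, 10), -1) = Rational(-4, 5) ≈ -0.80000)
Function('m')(B) = Mul(5, Pow(Add(15, B), -1)) (Function('m')(B) = Mul(Add(0, 5), Pow(Add(B, 15), -1)) = Mul(5, Pow(Add(15, B), -1)))
Add(Mul(Mul(103, Pow(90, -1)), 39), Function('m')(s)) = Add(Mul(Mul(103, Pow(90, -1)), 39), Mul(5, Pow(Add(15, Rational(-4, 5)), -1))) = Add(Mul(Mul(103, Rational(1, 90)), 39), Mul(5, Pow(Rational(71, 5), -1))) = Add(Mul(Rational(103, 90), 39), Mul(5, Rational(5, 71))) = Add(Rational(1339, 30), Rational(25, 71)) = Rational(95819, 2130)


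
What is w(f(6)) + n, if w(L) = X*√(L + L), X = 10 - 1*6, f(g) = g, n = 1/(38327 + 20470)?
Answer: 1/58797 + 8*√3 ≈ 13.856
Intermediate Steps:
n = 1/58797 ≈ 1.7008e-5
X = 4 (X = 10 - 6 = 4)
w(L) = 4*√2*√L (w(L) = 4*√(L + L) = 4*√(2*L) = 4*(√2*√L) = 4*√2*√L)
w(f(6)) + n = 4*√2*√6 + 1/58797 = 8*√3 + 1/58797 = 1/58797 + 8*√3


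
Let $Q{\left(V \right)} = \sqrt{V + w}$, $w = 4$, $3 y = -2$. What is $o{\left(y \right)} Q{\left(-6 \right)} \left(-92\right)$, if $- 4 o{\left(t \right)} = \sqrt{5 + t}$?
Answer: $\frac{23 i \sqrt{78}}{3} \approx 67.71 i$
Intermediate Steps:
$y = - \frac{2}{3}$ ($y = \frac{1}{3} \left(-2\right) = - \frac{2}{3} \approx -0.66667$)
$Q{\left(V \right)} = \sqrt{4 + V}$ ($Q{\left(V \right)} = \sqrt{V + 4} = \sqrt{4 + V}$)
$o{\left(t \right)} = - \frac{\sqrt{5 + t}}{4}$
$o{\left(y \right)} Q{\left(-6 \right)} \left(-92\right) = - \frac{\sqrt{5 - \frac{2}{3}}}{4} \sqrt{4 - 6} \left(-92\right) = - \frac{\sqrt{\frac{13}{3}}}{4} \sqrt{-2} \left(-92\right) = - \frac{\frac{1}{3} \sqrt{39}}{4} i \sqrt{2} \left(-92\right) = - \frac{\sqrt{39}}{12} i \sqrt{2} \left(-92\right) = - \frac{i \sqrt{78}}{12} \left(-92\right) = \frac{23 i \sqrt{78}}{3}$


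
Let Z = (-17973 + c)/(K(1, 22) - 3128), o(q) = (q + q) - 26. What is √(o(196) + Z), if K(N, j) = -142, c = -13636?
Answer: √4016962830/3270 ≈ 19.382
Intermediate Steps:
o(q) = -26 + 2*q (o(q) = 2*q - 26 = -26 + 2*q)
Z = 31609/3270 (Z = (-17973 - 13636)/(-142 - 3128) = -31609/(-3270) = -31609*(-1/3270) = 31609/3270 ≈ 9.6664)
√(o(196) + Z) = √((-26 + 2*196) + 31609/3270) = √((-26 + 392) + 31609/3270) = √(366 + 31609/3270) = √(1228429/3270) = √4016962830/3270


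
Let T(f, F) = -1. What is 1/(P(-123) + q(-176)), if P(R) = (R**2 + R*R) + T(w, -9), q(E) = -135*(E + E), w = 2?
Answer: 1/77777 ≈ 1.2857e-5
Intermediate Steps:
q(E) = -270*E
P(R) = -1 + 2*R**2 (P(R) = (R**2 + R*R) - 1 = (R**2 + R**2) - 1 = 2*R**2 - 1 = -1 + 2*R**2)
1/(P(-123) + q(-176)) = 1/((-1 + 2*(-123)**2) - 270*(-176)) = 1/((-1 + 2*15129) + 47520) = 1/((-1 + 30258) + 47520) = 1/(30257 + 47520) = 1/77777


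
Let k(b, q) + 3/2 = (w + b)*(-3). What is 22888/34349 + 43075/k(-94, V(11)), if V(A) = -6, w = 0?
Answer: 2972006518/19269789 ≈ 154.23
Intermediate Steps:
k(b, q) = -3/2 - 3*b (k(b, q) = -3/2 + (0 + b)*(-3) = -3/2 + b*(-3) = -3/2 - 3*b)
22888/34349 + 43075/k(-94, V(11)) = 22888/34349 + 43075/(-3/2 - 3*(-94)) = 22888*(1/34349) + 43075/(-3/2 + 282) = 22888/34349 + 43075/(561/2) = 22888/34349 + 43075*(2/561) = 22888/34349 + 86150/561 = 2972006518/19269789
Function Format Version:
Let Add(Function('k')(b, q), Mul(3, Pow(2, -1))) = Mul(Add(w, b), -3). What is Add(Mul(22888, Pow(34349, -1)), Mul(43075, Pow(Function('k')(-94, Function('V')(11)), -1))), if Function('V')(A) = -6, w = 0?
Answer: Rational(2972006518, 19269789) ≈ 154.23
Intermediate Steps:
Function('k')(b, q) = Add(Rational(-3, 2), Mul(-3, b)) (Function('k')(b, q) = Add(Rational(-3, 2), Mul(Add(0, b), -3)) = Add(Rational(-3, 2), Mul(b, -3)) = Add(Rational(-3, 2), Mul(-3, b)))
Add(Mul(22888, Pow(34349, -1)), Mul(43075, Pow(Function('k')(-94, Function('V')(11)), -1))) = Add(Mul(22888, Pow(34349, -1)), Mul(43075, Pow(Add(Rational(-3, 2), Mul(-3, -94)), -1))) = Add(Mul(22888, Rational(1, 34349)), Mul(43075, Pow(Add(Rational(-3, 2), 282), -1))) = Add(Rational(22888, 34349), Mul(43075, Pow(Rational(561, 2), -1))) = Add(Rational(22888, 34349), Mul(43075, Rational(2, 561))) = Add(Rational(22888, 34349), Rational(86150, 561)) = Rational(2972006518, 19269789)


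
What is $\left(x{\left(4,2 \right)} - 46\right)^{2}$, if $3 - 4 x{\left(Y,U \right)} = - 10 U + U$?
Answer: $\frac{26569}{16} \approx 1660.6$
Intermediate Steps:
$x{\left(Y,U \right)} = \frac{3}{4} + \frac{9 U}{4}$ ($x{\left(Y,U \right)} = \frac{3}{4} - \frac{- 10 U + U}{4} = \frac{3}{4} - \frac{\left(-9\right) U}{4} = \frac{3}{4} + \frac{9 U}{4}$)
$\left(x{\left(4,2 \right)} - 46\right)^{2} = \left(\left(\frac{3}{4} + \frac{9}{4} \cdot 2\right) - 46\right)^{2} = \left(\left(\frac{3}{4} + \frac{9}{2}\right) - 46\right)^{2} = \left(\frac{21}{4} - 46\right)^{2} = \left(- \frac{163}{4}\right)^{2} = \frac{26569}{16}$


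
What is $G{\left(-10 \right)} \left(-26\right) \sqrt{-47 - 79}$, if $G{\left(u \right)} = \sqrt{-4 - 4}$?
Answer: $312 \sqrt{7} \approx 825.47$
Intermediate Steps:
$G{\left(u \right)} = 2 i \sqrt{2}$ ($G{\left(u \right)} = \sqrt{-8} = 2 i \sqrt{2}$)
$G{\left(-10 \right)} \left(-26\right) \sqrt{-47 - 79} = 2 i \sqrt{2} \left(-26\right) \sqrt{-47 - 79} = - 52 i \sqrt{2} \sqrt{-126} = - 52 i \sqrt{2} \cdot 3 i \sqrt{14} = 312 \sqrt{7}$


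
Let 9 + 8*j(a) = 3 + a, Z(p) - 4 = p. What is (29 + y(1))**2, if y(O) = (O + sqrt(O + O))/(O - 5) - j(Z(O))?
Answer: 53369/64 - 231*sqrt(2)/16 ≈ 813.47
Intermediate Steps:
Z(p) = 4 + p
j(a) = -3/4 + a/8 (j(a) = -9/8 + (3 + a)/8 = -9/8 + (3/8 + a/8) = -3/4 + a/8)
y(O) = 1/4 - O/8 + (O + sqrt(2)*sqrt(O))/(-5 + O) (y(O) = (O + sqrt(O + O))/(O - 5) - (-3/4 + (4 + O)/8) = (O + sqrt(2*O))/(-5 + O) - (-3/4 + (1/2 + O/8)) = (O + sqrt(2)*sqrt(O))/(-5 + O) - (-1/4 + O/8) = (O + sqrt(2)*sqrt(O))/(-5 + O) + (1/4 - O/8) = 1/4 - O/8 + (O + sqrt(2)*sqrt(O))/(-5 + O))
(29 + y(1))**2 = (29 + (-10 - 1*1**2 + 15*1 + 8*sqrt(2)*sqrt(1))/(8*(-5 + 1)))**2 = (29 + (1/8)*(-10 - 1*1 + 15 + 8*sqrt(2)*1)/(-4))**2 = (29 + (1/8)*(-1/4)*(-10 - 1 + 15 + 8*sqrt(2)))**2 = (29 + (1/8)*(-1/4)*(4 + 8*sqrt(2)))**2 = (29 + (-1/8 - sqrt(2)/4))**2 = (231/8 - sqrt(2)/4)**2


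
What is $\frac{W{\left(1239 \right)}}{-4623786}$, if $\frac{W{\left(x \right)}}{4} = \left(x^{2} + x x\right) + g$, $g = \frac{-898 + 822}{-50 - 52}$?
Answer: $- \frac{313164760}{117906543} \approx -2.656$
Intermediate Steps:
$g = \frac{38}{51}$ ($g = - \frac{76}{-102} = \left(-76\right) \left(- \frac{1}{102}\right) = \frac{38}{51} \approx 0.7451$)
$W{\left(x \right)} = \frac{152}{51} + 8 x^{2}$ ($W{\left(x \right)} = 4 \left(\left(x^{2} + x x\right) + \frac{38}{51}\right) = 4 \left(\left(x^{2} + x^{2}\right) + \frac{38}{51}\right) = 4 \left(2 x^{2} + \frac{38}{51}\right) = 4 \left(\frac{38}{51} + 2 x^{2}\right) = \frac{152}{51} + 8 x^{2}$)
$\frac{W{\left(1239 \right)}}{-4623786} = \frac{\frac{152}{51} + 8 \cdot 1239^{2}}{-4623786} = \left(\frac{152}{51} + 8 \cdot 1535121\right) \left(- \frac{1}{4623786}\right) = \left(\frac{152}{51} + 12280968\right) \left(- \frac{1}{4623786}\right) = \frac{626329520}{51} \left(- \frac{1}{4623786}\right) = - \frac{313164760}{117906543}$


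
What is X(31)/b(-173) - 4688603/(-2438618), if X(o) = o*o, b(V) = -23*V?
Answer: 20999463235/9703261022 ≈ 2.1642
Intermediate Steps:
X(o) = o²
X(31)/b(-173) - 4688603/(-2438618) = 31²/((-23*(-173))) - 4688603/(-2438618) = 961/3979 - 4688603*(-1/2438618) = 961*(1/3979) + 4688603/2438618 = 961/3979 + 4688603/2438618 = 20999463235/9703261022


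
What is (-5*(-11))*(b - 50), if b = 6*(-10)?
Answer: -6050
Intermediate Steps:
b = -60
(-5*(-11))*(b - 50) = (-5*(-11))*(-60 - 50) = 55*(-110) = -6050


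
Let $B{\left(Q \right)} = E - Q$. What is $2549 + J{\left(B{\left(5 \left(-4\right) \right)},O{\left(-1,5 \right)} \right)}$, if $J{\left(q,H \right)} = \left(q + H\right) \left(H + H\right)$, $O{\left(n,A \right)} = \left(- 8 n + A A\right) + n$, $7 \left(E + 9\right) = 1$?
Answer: $\frac{37171}{7} \approx 5310.1$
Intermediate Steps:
$E = - \frac{62}{7}$ ($E = -9 + \frac{1}{7} \cdot 1 = -9 + \frac{1}{7} = - \frac{62}{7} \approx -8.8571$)
$B{\left(Q \right)} = - \frac{62}{7} - Q$
$O{\left(n,A \right)} = A^{2} - 7 n$ ($O{\left(n,A \right)} = \left(- 8 n + A^{2}\right) + n = \left(A^{2} - 8 n\right) + n = A^{2} - 7 n$)
$J{\left(q,H \right)} = 2 H \left(H + q\right)$ ($J{\left(q,H \right)} = \left(H + q\right) 2 H = 2 H \left(H + q\right)$)
$2549 + J{\left(B{\left(5 \left(-4\right) \right)},O{\left(-1,5 \right)} \right)} = 2549 + 2 \left(5^{2} - -7\right) \left(\left(5^{2} - -7\right) - \left(\frac{62}{7} + 5 \left(-4\right)\right)\right) = 2549 + 2 \left(25 + 7\right) \left(\left(25 + 7\right) - - \frac{78}{7}\right) = 2549 + 2 \cdot 32 \left(32 + \left(- \frac{62}{7} + 20\right)\right) = 2549 + 2 \cdot 32 \left(32 + \frac{78}{7}\right) = 2549 + 2 \cdot 32 \cdot \frac{302}{7} = 2549 + \frac{19328}{7} = \frac{37171}{7}$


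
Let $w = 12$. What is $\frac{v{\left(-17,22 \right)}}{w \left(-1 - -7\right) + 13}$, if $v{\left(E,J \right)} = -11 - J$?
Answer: $- \frac{33}{85} \approx -0.38824$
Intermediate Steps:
$\frac{v{\left(-17,22 \right)}}{w \left(-1 - -7\right) + 13} = \frac{-11 - 22}{12 \left(-1 - -7\right) + 13} = \frac{-11 - 22}{12 \left(-1 + 7\right) + 13} = - \frac{33}{12 \cdot 6 + 13} = - \frac{33}{72 + 13} = - \frac{33}{85}$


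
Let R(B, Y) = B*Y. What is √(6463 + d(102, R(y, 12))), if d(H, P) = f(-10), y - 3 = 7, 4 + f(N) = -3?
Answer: 2*√1614 ≈ 80.349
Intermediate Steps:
f(N) = -7 (f(N) = -4 - 3 = -7)
y = 10 (y = 3 + 7 = 10)
d(H, P) = -7
√(6463 + d(102, R(y, 12))) = √(6463 - 7) = √6456 = 2*√1614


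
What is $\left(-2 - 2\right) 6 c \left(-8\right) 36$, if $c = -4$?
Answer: $-27648$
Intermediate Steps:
$\left(-2 - 2\right) 6 c \left(-8\right) 36 = \left(-2 - 2\right) 6 \left(\left(-4\right) \left(-8\right)\right) 36 = \left(-4\right) 6 \cdot 32 \cdot 36 = \left(-24\right) 32 \cdot 36 = \left(-768\right) 36 = -27648$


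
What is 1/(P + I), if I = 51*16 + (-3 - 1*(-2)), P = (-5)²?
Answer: 1/840 ≈ 0.0011905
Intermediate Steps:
P = 25
I = 815 (I = 816 + (-3 + 2) = 816 - 1 = 815)
1/(P + I) = 1/(25 + 815) = 1/840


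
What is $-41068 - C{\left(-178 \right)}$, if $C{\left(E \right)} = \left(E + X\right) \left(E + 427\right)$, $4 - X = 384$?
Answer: $97874$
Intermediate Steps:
$X = -380$ ($X = 4 - 384 = -380$)
$C{\left(E \right)} = \left(-380 + E\right) \left(427 + E\right)$ ($C{\left(E \right)} = \left(E - 380\right) \left(E + 427\right) = \left(-380 + E\right) \left(427 + E\right)$)
$-41068 - C{\left(-178 \right)} = -41068 - \left(-162260 + \left(-178\right)^{2} + 47 \left(-178\right)\right) = -41068 - \left(-162260 + 31684 - 8366\right) = -41068 - -138942 = -41068 + 138942 = 97874$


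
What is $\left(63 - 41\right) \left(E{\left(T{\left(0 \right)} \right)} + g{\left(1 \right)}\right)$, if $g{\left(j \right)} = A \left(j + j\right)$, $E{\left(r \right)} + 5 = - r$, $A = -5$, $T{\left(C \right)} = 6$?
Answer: $-462$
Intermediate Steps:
$E{\left(r \right)} = -5 - r$
$g{\left(j \right)} = - 10 j$ ($g{\left(j \right)} = - 5 \left(j + j\right) = - 5 \cdot 2 j = - 10 j$)
$\left(63 - 41\right) \left(E{\left(T{\left(0 \right)} \right)} + g{\left(1 \right)}\right) = \left(63 - 41\right) \left(\left(-5 - 6\right) - 10\right) = 22 \left(\left(-5 - 6\right) - 10\right) = 22 \left(-11 - 10\right) = 22 \left(-21\right) = -462$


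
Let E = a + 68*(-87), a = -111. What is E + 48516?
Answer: 42489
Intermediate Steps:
E = -6027 (E = -111 + 68*(-87) = -111 - 5916 = -6027)
E + 48516 = -6027 + 48516 = 42489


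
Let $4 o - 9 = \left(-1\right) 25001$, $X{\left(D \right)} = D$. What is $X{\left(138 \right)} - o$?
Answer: $6386$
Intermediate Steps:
$o = -6248$ ($o = \frac{9}{4} + \frac{\left(-1\right) 25001}{4} = \frac{9}{4} + \frac{1}{4} \left(-25001\right) = \frac{9}{4} - \frac{25001}{4} = -6248$)
$X{\left(138 \right)} - o = 138 - -6248 = 138 + 6248 = 6386$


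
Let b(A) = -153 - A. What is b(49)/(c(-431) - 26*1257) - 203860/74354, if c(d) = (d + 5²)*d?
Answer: -7256278237/2645217904 ≈ -2.7432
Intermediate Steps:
c(d) = d*(25 + d) (c(d) = (d + 25)*d = (25 + d)*d = d*(25 + d))
b(49)/(c(-431) - 26*1257) - 203860/74354 = (-153 - 1*49)/(-431*(25 - 431) - 26*1257) - 203860/74354 = (-153 - 49)/(-431*(-406) - 1*32682) - 203860*1/74354 = -202/(174986 - 32682) - 101930/37177 = -202/142304 - 101930/37177 = -202*1/142304 - 101930/37177 = -101/71152 - 101930/37177 = -7256278237/2645217904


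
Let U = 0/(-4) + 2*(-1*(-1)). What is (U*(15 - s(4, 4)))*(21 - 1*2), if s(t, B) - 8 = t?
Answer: 114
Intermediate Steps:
s(t, B) = 8 + t
U = 2 (U = 0*(-¼) + 2*1 = 0 + 2 = 2)
(U*(15 - s(4, 4)))*(21 - 1*2) = (2*(15 - (8 + 4)))*(21 - 1*2) = (2*(15 - 1*12))*(21 - 2) = (2*(15 - 12))*19 = (2*3)*19 = 6*19 = 114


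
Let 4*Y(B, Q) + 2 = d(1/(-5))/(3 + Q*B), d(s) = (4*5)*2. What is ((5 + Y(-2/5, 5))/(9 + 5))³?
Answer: 24389/21952 ≈ 1.1110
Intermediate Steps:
d(s) = 40 (d(s) = 20*2 = 40)
Y(B, Q) = -½ + 10/(3 + B*Q) (Y(B, Q) = -½ + (40/(3 + Q*B))/4 = -½ + (40/(3 + B*Q))/4 = -½ + 10/(3 + B*Q))
((5 + Y(-2/5, 5))/(9 + 5))³ = ((5 + (17 - 1*(-2/5)*5)/(2*(3 - 2/5*5)))/(9 + 5))³ = ((5 + (17 - 1*(-2*⅕)*5)/(2*(3 - 2*⅕*5)))/14)³ = ((5 + (17 - 1*(-⅖)*5)/(2*(3 - ⅖*5)))*(1/14))³ = ((5 + (17 + 2)/(2*(3 - 2)))*(1/14))³ = ((5 + (½)*19/1)*(1/14))³ = ((5 + (½)*1*19)*(1/14))³ = ((5 + 19/2)*(1/14))³ = ((29/2)*(1/14))³ = (29/28)³ = 24389/21952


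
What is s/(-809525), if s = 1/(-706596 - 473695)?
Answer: 1/955475071775 ≈ 1.0466e-12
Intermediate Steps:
s = -1/1180291 (s = 1/(-1180291) = -1/1180291 ≈ -8.4725e-7)
s/(-809525) = -1/1180291/(-809525) = -1/1180291*(-1/809525) = 1/955475071775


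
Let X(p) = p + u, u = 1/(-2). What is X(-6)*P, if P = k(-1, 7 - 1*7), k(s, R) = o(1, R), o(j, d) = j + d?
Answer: -13/2 ≈ -6.5000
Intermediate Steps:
u = -½ (u = 1*(-½) = -½ ≈ -0.50000)
X(p) = -½ + p (X(p) = p - ½ = -½ + p)
o(j, d) = d + j
k(s, R) = 1 + R (k(s, R) = R + 1 = 1 + R)
P = 1 (P = 1 + (7 - 1*7) = 1 + (7 - 7) = 1 + 0 = 1)
X(-6)*P = (-½ - 6)*1 = -13/2*1 = -13/2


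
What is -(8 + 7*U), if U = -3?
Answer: 13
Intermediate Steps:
-(8 + 7*U) = -(8 + 7*(-3)) = -(8 - 21) = -1*(-13) = 13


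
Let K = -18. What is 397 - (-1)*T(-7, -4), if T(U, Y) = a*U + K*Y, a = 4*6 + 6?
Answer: 259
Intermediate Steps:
a = 30 (a = 24 + 6 = 30)
T(U, Y) = -18*Y + 30*U (T(U, Y) = 30*U - 18*Y = -18*Y + 30*U)
397 - (-1)*T(-7, -4) = 397 - (-1)*(-18*(-4) + 30*(-7)) = 397 - (-1)*(72 - 210) = 397 - (-1)*(-138) = 397 - 1*138 = 397 - 138 = 259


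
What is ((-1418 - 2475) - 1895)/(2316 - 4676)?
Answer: 1447/590 ≈ 2.4525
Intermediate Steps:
((-1418 - 2475) - 1895)/(2316 - 4676) = (-3893 - 1895)/(-2360) = -5788*(-1/2360) = 1447/590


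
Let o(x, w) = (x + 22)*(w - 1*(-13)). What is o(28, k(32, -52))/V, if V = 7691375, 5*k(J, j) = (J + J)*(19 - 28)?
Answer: -1022/1538275 ≈ -0.00066438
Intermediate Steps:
k(J, j) = -18*J/5 (k(J, j) = ((J + J)*(19 - 28))/5 = ((2*J)*(-9))/5 = (-18*J)/5 = -18*J/5)
o(x, w) = (13 + w)*(22 + x) (o(x, w) = (22 + x)*(w + 13) = (22 + x)*(13 + w) = (13 + w)*(22 + x))
o(28, k(32, -52))/V = (286 + 13*28 + 22*(-18/5*32) - 18/5*32*28)/7691375 = (286 + 364 + 22*(-576/5) - 576/5*28)*(1/7691375) = (286 + 364 - 12672/5 - 16128/5)*(1/7691375) = -5110*1/7691375 = -1022/1538275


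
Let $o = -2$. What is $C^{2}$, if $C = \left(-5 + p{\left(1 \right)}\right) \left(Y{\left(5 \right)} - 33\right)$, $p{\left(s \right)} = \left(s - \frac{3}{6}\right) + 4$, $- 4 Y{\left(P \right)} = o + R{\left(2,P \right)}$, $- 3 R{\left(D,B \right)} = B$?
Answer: $\frac{148225}{576} \approx 257.33$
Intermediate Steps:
$R{\left(D,B \right)} = - \frac{B}{3}$
$Y{\left(P \right)} = \frac{1}{2} + \frac{P}{12}$ ($Y{\left(P \right)} = - \frac{-2 - \frac{P}{3}}{4} = \frac{1}{2} + \frac{P}{12}$)
$p{\left(s \right)} = \frac{7}{2} + s$ ($p{\left(s \right)} = \left(s - \frac{1}{2}\right) + 4 = \left(- \frac{1}{2} + s\right) + 4 = \frac{7}{2} + s$)
$C = \frac{385}{24}$ ($C = \left(-5 + \left(\frac{7}{2} + 1\right)\right) \left(\left(\frac{1}{2} + \frac{1}{12} \cdot 5\right) - 33\right) = \left(-5 + \frac{9}{2}\right) \left(\left(\frac{1}{2} + \frac{5}{12}\right) - 33\right) = - \frac{\frac{11}{12} - 33}{2} = \left(- \frac{1}{2}\right) \left(- \frac{385}{12}\right) = \frac{385}{24} \approx 16.042$)
$C^{2} = \left(\frac{385}{24}\right)^{2} = \frac{148225}{576}$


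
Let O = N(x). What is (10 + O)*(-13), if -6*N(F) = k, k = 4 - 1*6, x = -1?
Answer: -403/3 ≈ -134.33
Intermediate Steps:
k = -2 (k = 4 - 6 = -2)
N(F) = 1/3 (N(F) = -1/6*(-2) = 1/3)
O = 1/3 ≈ 0.33333
(10 + O)*(-13) = (10 + 1/3)*(-13) = (31/3)*(-13) = -403/3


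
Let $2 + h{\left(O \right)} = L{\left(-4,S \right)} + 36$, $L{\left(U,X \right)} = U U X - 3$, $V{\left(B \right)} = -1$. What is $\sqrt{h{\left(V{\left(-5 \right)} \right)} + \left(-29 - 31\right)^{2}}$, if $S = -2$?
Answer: $\sqrt{3599} \approx 59.992$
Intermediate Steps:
$L{\left(U,X \right)} = -3 + X U^{2}$ ($L{\left(U,X \right)} = U^{2} X - 3 = X U^{2} - 3 = -3 + X U^{2}$)
$h{\left(O \right)} = -1$ ($h{\left(O \right)} = -2 + \left(\left(-3 - 2 \left(-4\right)^{2}\right) + 36\right) = -2 + \left(\left(-3 - 32\right) + 36\right) = -2 + \left(-35 + 36\right) = -2 + 1 = -1$)
$\sqrt{h{\left(V{\left(-5 \right)} \right)} + \left(-29 - 31\right)^{2}} = \sqrt{-1 + \left(-29 - 31\right)^{2}} = \sqrt{-1 + \left(-60\right)^{2}} = \sqrt{-1 + 3600} = \sqrt{3599}$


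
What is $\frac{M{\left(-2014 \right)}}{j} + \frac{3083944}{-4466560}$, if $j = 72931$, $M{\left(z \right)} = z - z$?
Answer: $- \frac{385493}{558320} \approx -0.69045$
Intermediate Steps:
$M{\left(z \right)} = 0$
$\frac{M{\left(-2014 \right)}}{j} + \frac{3083944}{-4466560} = \frac{0}{72931} + \frac{3083944}{-4466560} = 0 \cdot \frac{1}{72931} + 3083944 \left(- \frac{1}{4466560}\right) = 0 - \frac{385493}{558320} = - \frac{385493}{558320}$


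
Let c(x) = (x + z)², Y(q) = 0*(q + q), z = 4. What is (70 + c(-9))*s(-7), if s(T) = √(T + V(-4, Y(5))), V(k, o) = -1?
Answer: 190*I*√2 ≈ 268.7*I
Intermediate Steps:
Y(q) = 0 (Y(q) = 0*(2*q) = 0)
c(x) = (4 + x)² (c(x) = (x + 4)² = (4 + x)²)
s(T) = √(-1 + T) (s(T) = √(T - 1) = √(-1 + T))
(70 + c(-9))*s(-7) = (70 + (4 - 9)²)*√(-1 - 7) = (70 + (-5)²)*√(-8) = (70 + 25)*(2*I*√2) = 95*(2*I*√2) = 190*I*√2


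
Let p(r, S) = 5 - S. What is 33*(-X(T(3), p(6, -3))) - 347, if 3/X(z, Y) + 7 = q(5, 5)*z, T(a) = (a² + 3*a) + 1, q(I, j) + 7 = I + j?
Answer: -17449/50 ≈ -348.98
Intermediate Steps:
q(I, j) = -7 + I + j (q(I, j) = -7 + (I + j) = -7 + I + j)
T(a) = 1 + a² + 3*a
X(z, Y) = 3/(-7 + 3*z) (X(z, Y) = 3/(-7 + (-7 + 5 + 5)*z) = 3/(-7 + 3*z))
33*(-X(T(3), p(6, -3))) - 347 = 33*(-3/(-7 + 3*(1 + 3² + 3*3))) - 347 = 33*(-3/(-7 + 3*(1 + 9 + 9))) - 347 = 33*(-3/(-7 + 3*19)) - 347 = 33*(-3/(-7 + 57)) - 347 = 33*(-3/50) - 347 = -99/50 - 347 = -17449/50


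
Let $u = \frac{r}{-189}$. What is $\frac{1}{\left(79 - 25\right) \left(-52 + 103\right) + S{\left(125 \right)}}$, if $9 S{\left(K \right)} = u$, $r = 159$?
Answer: $\frac{567}{1561465} \approx 0.00036312$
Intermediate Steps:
$u = - \frac{53}{63}$ ($u = \frac{159}{-189} = 159 \left(- \frac{1}{189}\right) = - \frac{53}{63} \approx -0.84127$)
$S{\left(K \right)} = - \frac{53}{567}$ ($S{\left(K \right)} = \frac{1}{9} \left(- \frac{53}{63}\right) = - \frac{53}{567}$)
$\frac{1}{\left(79 - 25\right) \left(-52 + 103\right) + S{\left(125 \right)}} = \frac{1}{\left(79 - 25\right) \left(-52 + 103\right) - \frac{53}{567}} = \frac{1}{54 \cdot 51 - \frac{53}{567}} = \frac{1}{2754 - \frac{53}{567}} = \frac{1}{\frac{1561465}{567}} = \frac{567}{1561465}$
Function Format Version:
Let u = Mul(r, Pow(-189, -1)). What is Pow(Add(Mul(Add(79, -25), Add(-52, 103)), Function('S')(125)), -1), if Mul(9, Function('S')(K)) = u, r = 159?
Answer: Rational(567, 1561465) ≈ 0.00036312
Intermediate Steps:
u = Rational(-53, 63) (u = Mul(159, Pow(-189, -1)) = Mul(159, Rational(-1, 189)) = Rational(-53, 63) ≈ -0.84127)
Function('S')(K) = Rational(-53, 567) (Function('S')(K) = Mul(Rational(1, 9), Rational(-53, 63)) = Rational(-53, 567))
Pow(Add(Mul(Add(79, -25), Add(-52, 103)), Function('S')(125)), -1) = Pow(Add(Mul(Add(79, -25), Add(-52, 103)), Rational(-53, 567)), -1) = Pow(Add(Mul(54, 51), Rational(-53, 567)), -1) = Pow(Add(2754, Rational(-53, 567)), -1) = Pow(Rational(1561465, 567), -1) = Rational(567, 1561465)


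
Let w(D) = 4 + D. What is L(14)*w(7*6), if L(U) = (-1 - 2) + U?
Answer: 506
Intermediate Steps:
L(U) = -3 + U
L(14)*w(7*6) = (-3 + 14)*(4 + 7*6) = 11*(4 + 42) = 11*46 = 506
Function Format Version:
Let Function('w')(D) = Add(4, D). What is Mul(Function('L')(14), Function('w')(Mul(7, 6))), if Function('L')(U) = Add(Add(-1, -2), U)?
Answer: 506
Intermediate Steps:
Function('L')(U) = Add(-3, U)
Mul(Function('L')(14), Function('w')(Mul(7, 6))) = Mul(Add(-3, 14), Add(4, Mul(7, 6))) = Mul(11, Add(4, 42)) = Mul(11, 46) = 506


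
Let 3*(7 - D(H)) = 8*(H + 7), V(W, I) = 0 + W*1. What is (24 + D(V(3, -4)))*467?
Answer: 6071/3 ≈ 2023.7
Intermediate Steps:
V(W, I) = W (V(W, I) = 0 + W = W)
D(H) = -35/3 - 8*H/3 (D(H) = 7 - 8*(H + 7)/3 = 7 - 8*(7 + H)/3 = 7 - (56 + 8*H)/3 = 7 + (-56/3 - 8*H/3) = -35/3 - 8*H/3)
(24 + D(V(3, -4)))*467 = (24 + (-35/3 - 8/3*3))*467 = (24 + (-35/3 - 8))*467 = (24 - 59/3)*467 = (13/3)*467 = 6071/3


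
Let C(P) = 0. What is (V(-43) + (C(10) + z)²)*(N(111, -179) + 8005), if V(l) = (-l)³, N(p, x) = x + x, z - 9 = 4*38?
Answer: 806207916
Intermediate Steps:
z = 161 (z = 9 + 4*38 = 9 + 152 = 161)
N(p, x) = 2*x
V(l) = -l³
(V(-43) + (C(10) + z)²)*(N(111, -179) + 8005) = (-1*(-43)³ + (0 + 161)²)*(2*(-179) + 8005) = (-1*(-79507) + 161²)*(-358 + 8005) = (79507 + 25921)*7647 = 105428*7647 = 806207916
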